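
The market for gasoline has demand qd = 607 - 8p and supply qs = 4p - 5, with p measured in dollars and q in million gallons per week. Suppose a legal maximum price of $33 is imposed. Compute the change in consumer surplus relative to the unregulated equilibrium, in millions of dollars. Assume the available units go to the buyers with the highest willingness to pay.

1962

Setting quantity demanded equal to quantity supplied, 607 - 8p = 4p - 5, gives p* = 51 and q* = 199.
Since 33 < 51, the ceiling is binding.
At p = 33: qd = 607 - 8·33 = 343 and qs = 4·33 - 5 = 127.
Consumer surplus without the control is ½ · (75.875 - 51) · 199 = 2475.0625.
With the ceiling, 127 units are sold at 33 (assume they go to the highest-value buyers). The demand price at q = 127 is 60, so CS = ½ · [(75.875 - 33) + (60 - 33)] · 127 = 4437.0625.
Change in consumer surplus = 4437.0625 - 2475.0625 = 1962.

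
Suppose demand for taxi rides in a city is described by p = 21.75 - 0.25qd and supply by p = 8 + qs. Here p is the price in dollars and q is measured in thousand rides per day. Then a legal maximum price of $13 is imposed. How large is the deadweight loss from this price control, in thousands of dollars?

22.5

Rearranging demand gives qd = 87 - 4p; rearranging supply gives qs = p - 8. Equilibrium: 87 - 4p = p - 8, so 95 = 5p and p* = 19, q* = 11.
Because the ceiling (13) lies below the market-clearing price, it is binding.
At p = 13: qd = 87 - 4·13 = 35 and qs = 13 - 8 = 5.
Quantity traded falls to 5. At q = 5 the demand price is (87 - 5)/4 = 20.5 and the supply price is 8 + 5 = 13.
Deadweight loss = ½ · (20.5 - 13) · (11 - 5) = ½ · 7.5 · 6 = 22.5.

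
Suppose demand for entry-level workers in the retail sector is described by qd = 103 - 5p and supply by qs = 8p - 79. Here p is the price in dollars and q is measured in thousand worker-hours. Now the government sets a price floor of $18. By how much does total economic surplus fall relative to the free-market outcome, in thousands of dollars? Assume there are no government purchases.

65

In a free market, 103 - 5p = 8p - 79 gives the equilibrium p* = 14, q* = 33.
Since 18 > 14, the floor is binding.
At p = 18: qd = 103 - 5·18 = 13 and qs = 8·18 - 79 = 65.
Quantity traded falls to 13. At q = 13 the demand price is (103 - 13)/5 = 18 and the supply price is (79 + 13)/8 = 11.5.
Deadweight loss = ½ · (18 - 11.5) · (33 - 13) = ½ · 6.5 · 20 = 65.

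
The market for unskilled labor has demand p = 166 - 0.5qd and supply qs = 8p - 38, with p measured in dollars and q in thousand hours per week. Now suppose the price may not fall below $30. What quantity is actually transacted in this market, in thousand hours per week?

Rearranging demand gives qd = 332 - 2p. Setting quantity demanded equal to quantity supplied, 332 - 2p = 8p - 38, gives p* = 37 and q* = 258.
Since 30 is below p* = 37, the floor does not bind and the free-market outcome prevails.

258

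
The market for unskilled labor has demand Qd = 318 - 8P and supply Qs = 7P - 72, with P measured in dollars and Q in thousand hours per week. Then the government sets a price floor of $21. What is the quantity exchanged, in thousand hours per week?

110

Equilibrium: 318 - 8P = 7P - 72, so 390 = 15P and P* = 26, Q* = 110.
The floor of 21 is below the equilibrium price 26, so it is not binding; the market clears at P* = 26, Q* = 110.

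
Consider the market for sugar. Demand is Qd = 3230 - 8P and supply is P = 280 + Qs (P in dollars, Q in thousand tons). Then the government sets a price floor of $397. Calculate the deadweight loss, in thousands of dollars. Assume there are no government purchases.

1764

Rearranging supply gives Qs = P - 280. Equilibrium: 3230 - 8P = P - 280, so 3510 = 9P and P* = 390, Q* = 110.
Because the floor (397) lies above the market-clearing price, it is binding.
At P = 397: Qd = 3230 - 8·397 = 54 and Qs = 397 - 280 = 117.
Quantity traded falls to 54. At Q = 54 the demand price is (3230 - 54)/8 = 397 and the supply price is 280 + 54 = 334.
Deadweight loss = ½ · (397 - 334) · (110 - 54) = ½ · 63 · 56 = 1764.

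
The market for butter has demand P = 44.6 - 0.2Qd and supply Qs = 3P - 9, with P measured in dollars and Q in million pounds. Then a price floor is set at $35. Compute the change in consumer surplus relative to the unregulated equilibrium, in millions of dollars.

-378

Rearranging demand gives Qd = 223 - 5P. Equilibrium: 223 - 5P = 3P - 9, so 232 = 8P and P* = 29, Q* = 78.
The floor of 35 is above the equilibrium price 29, so it binds.
At P = 35: Qd = 223 - 5·35 = 48 and Qs = 3·35 - 9 = 96.
Consumer surplus without the control is ½ · (44.6 - 29) · 78 = 608.4.
With the floor, consumers buy 48 units at 35, so CS = ½ · (44.6 - 35) · 48 = 230.4.
Change in consumer surplus = 230.4 - 608.4 = -378.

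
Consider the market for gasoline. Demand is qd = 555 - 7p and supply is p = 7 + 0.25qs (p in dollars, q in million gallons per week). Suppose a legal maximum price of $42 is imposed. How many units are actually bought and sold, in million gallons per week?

Rearranging supply gives qs = 4p - 28. Setting quantity demanded equal to quantity supplied, 555 - 7p = 4p - 28, gives p* = 53 and q* = 184.
Because the ceiling (42) lies below the market-clearing price, it is binding.
At p = 42: qd = 555 - 7·42 = 261 and qs = 4·42 - 28 = 140.
The quantity actually transacted is the short side, supply: 140.

140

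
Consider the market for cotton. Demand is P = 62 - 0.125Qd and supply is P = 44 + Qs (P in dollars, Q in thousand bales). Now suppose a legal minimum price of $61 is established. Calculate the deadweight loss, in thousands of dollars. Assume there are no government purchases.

36

Rearranging demand gives Qd = 496 - 8P; rearranging supply gives Qs = P - 44. Without the control the market clears where 496 - 8P = P - 44, i.e. P* = 60 and Q* = 16.
Since 61 > 60, the floor is binding.
At P = 61: Qd = 496 - 8·61 = 8 and Qs = 61 - 44 = 17.
Quantity traded falls to 8. At Q = 8 the demand price is (496 - 8)/8 = 61 and the supply price is 44 + 8 = 52.
Deadweight loss = ½ · (61 - 52) · (16 - 8) = ½ · 9 · 8 = 36.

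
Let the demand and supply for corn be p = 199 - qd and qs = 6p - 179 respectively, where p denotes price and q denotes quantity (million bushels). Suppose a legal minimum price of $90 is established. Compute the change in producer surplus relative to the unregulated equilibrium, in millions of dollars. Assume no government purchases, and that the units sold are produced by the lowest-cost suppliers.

3816

Rearranging demand gives qd = 199 - p. Setting quantity demanded equal to quantity supplied, 199 - p = 6p - 179, gives p* = 54 and q* = 145.
The floor of 90 is above the equilibrium price 54, so it binds.
At p = 90: qd = 199 - 90 = 109 and qs = 6·90 - 179 = 361.
Producer surplus without the control is ½ · (54 - 179/6) · 145 = 21025/12.
With the floor, 109 units are sold at 90. The supply price at q = 109 is 48, so PS = ½ · [(90 - 179/6) + (90 - 48)] · 109 = 66817/12.
Change in producer surplus = 66817/12 - 21025/12 = 3816.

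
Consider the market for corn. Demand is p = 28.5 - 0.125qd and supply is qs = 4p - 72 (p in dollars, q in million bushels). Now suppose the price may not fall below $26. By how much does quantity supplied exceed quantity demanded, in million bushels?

12

Rearranging demand gives qd = 228 - 8p. Setting quantity demanded equal to quantity supplied, 228 - 8p = 4p - 72, gives p* = 25 and q* = 28.
Since 26 > 25, the floor is binding.
At p = 26: qd = 228 - 8·26 = 20 and qs = 4·26 - 72 = 32.
Surplus = qs - qd = 32 - 20 = 12.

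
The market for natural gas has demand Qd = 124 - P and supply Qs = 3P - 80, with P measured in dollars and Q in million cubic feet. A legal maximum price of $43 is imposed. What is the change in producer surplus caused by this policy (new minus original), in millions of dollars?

Setting quantity demanded equal to quantity supplied, 124 - P = 3P - 80, gives P* = 51 and Q* = 73.
Because the ceiling (43) lies below the market-clearing price, it is binding.
At P = 43: Qd = 124 - 43 = 81 and Qs = 3·43 - 80 = 49.
Producer surplus without the control is ½ · (51 - 80/3) · 73 = 5329/6.
With the ceiling, producers sell 49 units at 43, so PS = ½ · (43 - 80/3) · 49 = 2401/6.
Change in producer surplus = 2401/6 - 5329/6 = -488.

-488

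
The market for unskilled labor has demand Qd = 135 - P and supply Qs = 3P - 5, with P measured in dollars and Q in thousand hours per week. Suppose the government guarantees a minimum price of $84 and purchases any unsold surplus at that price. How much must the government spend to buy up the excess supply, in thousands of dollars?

16464

Setting quantity demanded equal to quantity supplied, 135 - P = 3P - 5, gives P* = 35 and Q* = 100.
Since 84 > 35, the floor is binding.
At P = 84: Qd = 135 - 84 = 51 and Qs = 3·84 - 5 = 247.
Surplus = Qs - Qd = 196.
Government expenditure = surplus × support price = 196 × 84 = 16464.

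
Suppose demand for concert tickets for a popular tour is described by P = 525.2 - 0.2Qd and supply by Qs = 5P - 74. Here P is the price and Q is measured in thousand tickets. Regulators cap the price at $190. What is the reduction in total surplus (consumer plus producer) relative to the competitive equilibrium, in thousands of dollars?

32000

Rearranging demand gives Qd = 2626 - 5P. Setting quantity demanded equal to quantity supplied, 2626 - 5P = 5P - 74, gives P* = 270 and Q* = 1276.
Since 190 < 270, the ceiling is binding.
At P = 190: Qd = 2626 - 5·190 = 1676 and Qs = 5·190 - 74 = 876.
Quantity traded falls to 876. At Q = 876 the demand price is (2626 - 876)/5 = 350 and the supply price is (74 + 876)/5 = 190.
Deadweight loss = ½ · (350 - 190) · (1276 - 876) = ½ · 160 · 400 = 32000.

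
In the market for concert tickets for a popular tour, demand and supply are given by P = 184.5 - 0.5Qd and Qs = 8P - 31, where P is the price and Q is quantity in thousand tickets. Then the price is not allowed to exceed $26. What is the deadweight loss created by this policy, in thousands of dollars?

3920

Rearranging demand gives Qd = 369 - 2P. Equilibrium: 369 - 2P = 8P - 31, so 400 = 10P and P* = 40, Q* = 289.
The ceiling of 26 is below the equilibrium price 40, so it binds.
At P = 26: Qd = 369 - 2·26 = 317 and Qs = 8·26 - 31 = 177.
Quantity traded falls to 177. At Q = 177 the demand price is (369 - 177)/2 = 96 and the supply price is (31 + 177)/8 = 26.
Deadweight loss = ½ · (96 - 26) · (289 - 177) = ½ · 70 · 112 = 3920.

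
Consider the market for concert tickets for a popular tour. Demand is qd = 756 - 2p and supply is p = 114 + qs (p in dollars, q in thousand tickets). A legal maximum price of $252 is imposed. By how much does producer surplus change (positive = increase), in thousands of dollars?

Rearranging supply gives qs = p - 114. Equilibrium: 756 - 2p = p - 114, so 870 = 3p and p* = 290, q* = 176.
Since 252 < 290, the ceiling is binding.
At p = 252: qd = 756 - 2·252 = 252 and qs = 252 - 114 = 138.
Producer surplus without the control is ½ · (290 - 114) · 176 = 15488.
With the ceiling, producers sell 138 units at 252, so PS = ½ · (252 - 114) · 138 = 9522.
Change in producer surplus = 9522 - 15488 = -5966.

-5966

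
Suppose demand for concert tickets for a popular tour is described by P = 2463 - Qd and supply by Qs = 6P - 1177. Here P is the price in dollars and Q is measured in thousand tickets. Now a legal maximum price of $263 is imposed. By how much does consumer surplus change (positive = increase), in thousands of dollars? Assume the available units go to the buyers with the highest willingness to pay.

-1085825

Rearranging demand gives Qd = 2463 - P. Equilibrium: 2463 - P = 6P - 1177, so 3640 = 7P and P* = 520, Q* = 1943.
Because the ceiling (263) lies below the market-clearing price, it is binding.
At P = 263: Qd = 2463 - 263 = 2200 and Qs = 6·263 - 1177 = 401.
Consumer surplus without the control is ½ · (2463 - 520) · 1943 = 1887624.5.
With the ceiling, 401 units are sold at 263 (assume they go to the highest-value buyers). The demand price at Q = 401 is 2062, so CS = ½ · [(2463 - 263) + (2062 - 263)] · 401 = 801799.5.
Change in consumer surplus = 801799.5 - 1887624.5 = -1085825.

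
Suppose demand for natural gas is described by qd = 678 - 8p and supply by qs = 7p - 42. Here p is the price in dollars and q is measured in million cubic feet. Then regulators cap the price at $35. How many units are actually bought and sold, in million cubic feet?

203

In a free market, 678 - 8p = 7p - 42 gives the equilibrium p* = 48, q* = 294.
Because the ceiling (35) lies below the market-clearing price, it is binding.
At p = 35: qd = 678 - 8·35 = 398 and qs = 7·35 - 42 = 203.
The quantity actually transacted is the short side, supply: 203.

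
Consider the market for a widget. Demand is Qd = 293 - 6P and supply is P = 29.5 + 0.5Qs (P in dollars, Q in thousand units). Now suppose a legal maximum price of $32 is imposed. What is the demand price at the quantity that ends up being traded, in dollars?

Rearranging supply gives Qs = 2P - 59. Without the control the market clears where 293 - 6P = 2P - 59, i.e. P* = 44 and Q* = 29.
Because the ceiling (32) lies below the market-clearing price, it is binding.
At P = 32: Qd = 293 - 6·32 = 101 and Qs = 2·32 - 59 = 5.
Only 5 units reach the market. On the demand curve, the marginal buyer's willingness to pay at Q = 5 is (293 - 5)/6 = 48.

48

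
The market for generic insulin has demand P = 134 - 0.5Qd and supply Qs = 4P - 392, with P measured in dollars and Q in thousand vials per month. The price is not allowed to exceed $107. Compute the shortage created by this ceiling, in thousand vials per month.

Rearranging demand gives Qd = 268 - 2P. Setting quantity demanded equal to quantity supplied, 268 - 2P = 4P - 392, gives P* = 110 and Q* = 48.
Because the ceiling (107) lies below the market-clearing price, it is binding.
At P = 107: Qd = 268 - 2·107 = 54 and Qs = 4·107 - 392 = 36.
Shortage = Qd - Qs = 54 - 36 = 18.

18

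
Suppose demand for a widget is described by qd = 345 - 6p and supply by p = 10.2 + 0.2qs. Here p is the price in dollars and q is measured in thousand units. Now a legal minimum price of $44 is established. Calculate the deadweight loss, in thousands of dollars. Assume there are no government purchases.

Rearranging supply gives qs = 5p - 51. Without the control the market clears where 345 - 6p = 5p - 51, i.e. p* = 36 and q* = 129.
Because the floor (44) lies above the market-clearing price, it is binding.
At p = 44: qd = 345 - 6·44 = 81 and qs = 5·44 - 51 = 169.
Quantity traded falls to 81. At q = 81 the demand price is (345 - 81)/6 = 44 and the supply price is (51 + 81)/5 = 26.4.
Deadweight loss = ½ · (44 - 26.4) · (129 - 81) = ½ · 17.6 · 48 = 422.4.

422.4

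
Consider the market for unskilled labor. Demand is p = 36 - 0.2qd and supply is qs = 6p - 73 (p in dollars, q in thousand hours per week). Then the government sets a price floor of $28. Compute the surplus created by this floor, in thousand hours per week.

Rearranging demand gives qd = 180 - 5p. Without the control the market clears where 180 - 5p = 6p - 73, i.e. p* = 23 and q* = 65.
The floor of 28 is above the equilibrium price 23, so it binds.
At p = 28: qd = 180 - 5·28 = 40 and qs = 6·28 - 73 = 95.
Surplus = qs - qd = 95 - 40 = 55.

55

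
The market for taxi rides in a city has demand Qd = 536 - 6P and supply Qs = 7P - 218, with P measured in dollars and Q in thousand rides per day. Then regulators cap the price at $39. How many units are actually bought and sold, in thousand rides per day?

Equilibrium: 536 - 6P = 7P - 218, so 754 = 13P and P* = 58, Q* = 188.
The ceiling of 39 is below the equilibrium price 58, so it binds.
At P = 39: Qd = 536 - 6·39 = 302 and Qs = 7·39 - 218 = 55.
The quantity actually transacted is the short side, supply: 55.

55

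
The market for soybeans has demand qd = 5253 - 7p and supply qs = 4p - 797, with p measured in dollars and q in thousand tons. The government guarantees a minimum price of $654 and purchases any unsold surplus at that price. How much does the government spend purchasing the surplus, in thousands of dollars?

748176

Without the control the market clears where 5253 - 7p = 4p - 797, i.e. p* = 550 and q* = 1403.
Because the floor (654) lies above the market-clearing price, it is binding.
At p = 654: qd = 5253 - 7·654 = 675 and qs = 4·654 - 797 = 1819.
Surplus = qs - qd = 1144.
Government expenditure = surplus × support price = 1144 × 654 = 748176.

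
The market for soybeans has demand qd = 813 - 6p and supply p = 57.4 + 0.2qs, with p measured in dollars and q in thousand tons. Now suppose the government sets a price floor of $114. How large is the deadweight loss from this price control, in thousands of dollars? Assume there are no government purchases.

Rearranging supply gives qs = 5p - 287. In a free market, 813 - 6p = 5p - 287 gives the equilibrium p* = 100, q* = 213.
Because the floor (114) lies above the market-clearing price, it is binding.
At p = 114: qd = 813 - 6·114 = 129 and qs = 5·114 - 287 = 283.
Quantity traded falls to 129. At q = 129 the demand price is (813 - 129)/6 = 114 and the supply price is (287 + 129)/5 = 83.2.
Deadweight loss = ½ · (114 - 83.2) · (213 - 129) = ½ · 30.8 · 84 = 1293.6.

1293.6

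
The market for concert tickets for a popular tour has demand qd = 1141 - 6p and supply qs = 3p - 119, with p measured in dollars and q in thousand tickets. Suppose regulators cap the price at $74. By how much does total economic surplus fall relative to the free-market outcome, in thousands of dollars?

9801

Setting quantity demanded equal to quantity supplied, 1141 - 6p = 3p - 119, gives p* = 140 and q* = 301.
Since 74 < 140, the ceiling is binding.
At p = 74: qd = 1141 - 6·74 = 697 and qs = 3·74 - 119 = 103.
Quantity traded falls to 103. At q = 103 the demand price is (1141 - 103)/6 = 173 and the supply price is (119 + 103)/3 = 74.
Deadweight loss = ½ · (173 - 74) · (301 - 103) = ½ · 99 · 198 = 9801.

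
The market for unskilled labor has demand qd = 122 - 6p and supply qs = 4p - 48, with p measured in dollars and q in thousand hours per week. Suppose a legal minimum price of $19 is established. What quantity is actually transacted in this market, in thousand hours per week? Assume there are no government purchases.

In a free market, 122 - 6p = 4p - 48 gives the equilibrium p* = 17, q* = 20.
Because the floor (19) lies above the market-clearing price, it is binding.
At p = 19: qd = 122 - 6·19 = 8 and qs = 4·19 - 48 = 28.
The quantity actually transacted is the short side, demand: 8.

8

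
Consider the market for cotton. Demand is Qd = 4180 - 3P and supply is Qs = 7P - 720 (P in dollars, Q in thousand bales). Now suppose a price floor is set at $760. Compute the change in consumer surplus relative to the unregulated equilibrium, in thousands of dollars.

-622350

Setting quantity demanded equal to quantity supplied, 4180 - 3P = 7P - 720, gives P* = 490 and Q* = 2710.
Since 760 > 490, the floor is binding.
At P = 760: Qd = 4180 - 3·760 = 1900 and Qs = 7·760 - 720 = 4600.
Consumer surplus without the control is ½ · (4180/3 - 490) · 2710 = 3672050/3.
With the floor, consumers buy 1900 units at 760, so CS = ½ · (4180/3 - 760) · 1900 = 1805000/3.
Change in consumer surplus = 1805000/3 - 3672050/3 = -622350.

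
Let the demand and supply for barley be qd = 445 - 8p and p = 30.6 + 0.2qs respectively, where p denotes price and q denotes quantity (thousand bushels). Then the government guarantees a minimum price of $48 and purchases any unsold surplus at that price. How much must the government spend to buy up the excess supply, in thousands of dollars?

Rearranging supply gives qs = 5p - 153. In a free market, 445 - 8p = 5p - 153 gives the equilibrium p* = 46, q* = 77.
The floor of 48 is above the equilibrium price 46, so it binds.
At p = 48: qd = 445 - 8·48 = 61 and qs = 5·48 - 153 = 87.
Surplus = qs - qd = 26.
Government expenditure = surplus × support price = 26 × 48 = 1248.

1248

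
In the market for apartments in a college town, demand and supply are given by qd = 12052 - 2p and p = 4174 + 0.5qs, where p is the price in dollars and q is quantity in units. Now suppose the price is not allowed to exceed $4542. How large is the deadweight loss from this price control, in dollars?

Rearranging supply gives qs = 2p - 8348. Equilibrium: 12052 - 2p = 2p - 8348, so 20400 = 4p and p* = 5100, q* = 1852.
The ceiling of 4542 is below the equilibrium price 5100, so it binds.
At p = 4542: qd = 12052 - 2·4542 = 2968 and qs = 2·4542 - 8348 = 736.
Quantity traded falls to 736. At q = 736 the demand price is (12052 - 736)/2 = 5658 and the supply price is (8348 + 736)/2 = 4542.
Deadweight loss = ½ · (5658 - 4542) · (1852 - 736) = ½ · 1116 · 1116 = 622728.

622728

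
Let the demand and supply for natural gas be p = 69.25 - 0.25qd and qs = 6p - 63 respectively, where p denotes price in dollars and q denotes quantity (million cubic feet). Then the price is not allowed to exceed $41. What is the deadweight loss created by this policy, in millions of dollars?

Rearranging demand gives qd = 277 - 4p. Setting quantity demanded equal to quantity supplied, 277 - 4p = 6p - 63, gives p* = 34 and q* = 141.
Since 41 is above p* = 34, the ceiling does not bind and the free-market outcome prevails.
Since the control does not bind, no trades are prevented and deadweight loss is zero.

0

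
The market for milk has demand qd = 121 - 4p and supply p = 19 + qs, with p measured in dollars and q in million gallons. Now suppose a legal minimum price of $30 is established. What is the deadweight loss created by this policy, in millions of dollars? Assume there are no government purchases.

40

Rearranging supply gives qs = p - 19. Equilibrium: 121 - 4p = p - 19, so 140 = 5p and p* = 28, q* = 9.
Since 30 > 28, the floor is binding.
At p = 30: qd = 121 - 4·30 = 1 and qs = 30 - 19 = 11.
Quantity traded falls to 1. At q = 1 the demand price is (121 - 1)/4 = 30 and the supply price is 19 + 1 = 20.
Deadweight loss = ½ · (30 - 20) · (9 - 1) = ½ · 10 · 8 = 40.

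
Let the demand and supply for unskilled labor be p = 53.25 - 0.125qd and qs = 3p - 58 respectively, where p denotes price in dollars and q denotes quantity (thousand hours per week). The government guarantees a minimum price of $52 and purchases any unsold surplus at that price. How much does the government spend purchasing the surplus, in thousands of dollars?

4576

Rearranging demand gives qd = 426 - 8p. Equilibrium: 426 - 8p = 3p - 58, so 484 = 11p and p* = 44, q* = 74.
Because the floor (52) lies above the market-clearing price, it is binding.
At p = 52: qd = 426 - 8·52 = 10 and qs = 3·52 - 58 = 98.
Surplus = qs - qd = 88.
Government expenditure = surplus × support price = 88 × 52 = 4576.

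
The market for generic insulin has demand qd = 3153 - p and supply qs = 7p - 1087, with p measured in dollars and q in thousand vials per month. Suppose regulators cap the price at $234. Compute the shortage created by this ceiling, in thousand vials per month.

Setting quantity demanded equal to quantity supplied, 3153 - p = 7p - 1087, gives p* = 530 and q* = 2623.
Because the ceiling (234) lies below the market-clearing price, it is binding.
At p = 234: qd = 3153 - 234 = 2919 and qs = 7·234 - 1087 = 551.
Shortage = qd - qs = 2919 - 551 = 2368.

2368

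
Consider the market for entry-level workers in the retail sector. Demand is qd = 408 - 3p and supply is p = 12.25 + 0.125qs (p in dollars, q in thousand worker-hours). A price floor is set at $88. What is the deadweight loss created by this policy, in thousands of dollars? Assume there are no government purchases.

3638.25

Rearranging supply gives qs = 8p - 98. Setting quantity demanded equal to quantity supplied, 408 - 3p = 8p - 98, gives p* = 46 and q* = 270.
The floor of 88 is above the equilibrium price 46, so it binds.
At p = 88: qd = 408 - 3·88 = 144 and qs = 8·88 - 98 = 606.
Quantity traded falls to 144. At q = 144 the demand price is (408 - 144)/3 = 88 and the supply price is (98 + 144)/8 = 30.25.
Deadweight loss = ½ · (88 - 30.25) · (270 - 144) = ½ · 57.75 · 126 = 3638.25.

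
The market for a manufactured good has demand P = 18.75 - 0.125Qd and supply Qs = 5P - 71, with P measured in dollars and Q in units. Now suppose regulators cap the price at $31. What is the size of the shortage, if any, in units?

0

Rearranging demand gives Qd = 150 - 8P. In a free market, 150 - 8P = 5P - 71 gives the equilibrium P* = 17, Q* = 14.
Since 31 is above P* = 17, the ceiling does not bind and the free-market outcome prevails.
Since the control does not bind, there is no shortage.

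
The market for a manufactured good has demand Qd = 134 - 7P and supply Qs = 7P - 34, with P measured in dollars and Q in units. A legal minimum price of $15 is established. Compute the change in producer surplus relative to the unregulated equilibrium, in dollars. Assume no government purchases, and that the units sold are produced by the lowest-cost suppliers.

Without the control the market clears where 134 - 7P = 7P - 34, i.e. P* = 12 and Q* = 50.
The floor of 15 is above the equilibrium price 12, so it binds.
At P = 15: Qd = 134 - 7·15 = 29 and Qs = 7·15 - 34 = 71.
Producer surplus without the control is ½ · (12 - 34/7) · 50 = 1250/7.
With the floor, 29 units are sold at 15. The supply price at Q = 29 is 9, so PS = ½ · [(15 - 34/7) + (15 - 9)] · 29 = 3277/14.
Change in producer surplus = 3277/14 - 1250/7 = 55.5.

55.5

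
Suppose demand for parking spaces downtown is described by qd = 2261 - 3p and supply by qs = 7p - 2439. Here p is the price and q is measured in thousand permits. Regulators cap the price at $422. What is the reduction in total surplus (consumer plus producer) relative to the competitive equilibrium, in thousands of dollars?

26880

In a free market, 2261 - 3p = 7p - 2439 gives the equilibrium p* = 470, q* = 851.
Because the ceiling (422) lies below the market-clearing price, it is binding.
At p = 422: qd = 2261 - 3·422 = 995 and qs = 7·422 - 2439 = 515.
Quantity traded falls to 515. At q = 515 the demand price is (2261 - 515)/3 = 582 and the supply price is (2439 + 515)/7 = 422.
Deadweight loss = ½ · (582 - 422) · (851 - 515) = ½ · 160 · 336 = 26880.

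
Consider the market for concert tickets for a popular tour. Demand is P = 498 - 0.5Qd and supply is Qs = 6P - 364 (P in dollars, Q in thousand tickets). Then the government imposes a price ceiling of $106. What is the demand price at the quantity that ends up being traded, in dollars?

Rearranging demand gives Qd = 996 - 2P. In a free market, 996 - 2P = 6P - 364 gives the equilibrium P* = 170, Q* = 656.
The ceiling of 106 is below the equilibrium price 170, so it binds.
At P = 106: Qd = 996 - 2·106 = 784 and Qs = 6·106 - 364 = 272.
Only 272 units reach the market. On the demand curve, the marginal buyer's willingness to pay at Q = 272 is (996 - 272)/2 = 362.

362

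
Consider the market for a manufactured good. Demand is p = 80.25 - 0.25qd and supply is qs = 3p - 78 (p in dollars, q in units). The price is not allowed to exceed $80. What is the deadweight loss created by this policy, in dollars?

0

Rearranging demand gives qd = 321 - 4p. Without the control the market clears where 321 - 4p = 3p - 78, i.e. p* = 57 and q* = 93.
The ceiling of 80 is above the equilibrium price 57, so it is not binding; the market clears at p* = 57, q* = 93.
Since the control does not bind, no trades are prevented and deadweight loss is zero.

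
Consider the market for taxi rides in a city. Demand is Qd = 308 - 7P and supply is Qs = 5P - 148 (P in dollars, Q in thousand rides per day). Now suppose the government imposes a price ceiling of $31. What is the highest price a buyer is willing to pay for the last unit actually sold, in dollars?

Without the control the market clears where 308 - 7P = 5P - 148, i.e. P* = 38 and Q* = 42.
Since 31 < 38, the ceiling is binding.
At P = 31: Qd = 308 - 7·31 = 91 and Qs = 5·31 - 148 = 7.
Only 7 units reach the market. On the demand curve, the marginal buyer's willingness to pay at Q = 7 is (308 - 7)/7 = 43.

43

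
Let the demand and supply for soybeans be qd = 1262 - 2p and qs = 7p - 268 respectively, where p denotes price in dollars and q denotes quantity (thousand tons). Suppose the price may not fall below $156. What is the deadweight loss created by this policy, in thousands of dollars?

In a free market, 1262 - 2p = 7p - 268 gives the equilibrium p* = 170, q* = 922.
The floor of 156 is below the equilibrium price 170, so it is not binding; the market clears at p* = 170, q* = 922.
Since the control does not bind, no trades are prevented and deadweight loss is zero.

0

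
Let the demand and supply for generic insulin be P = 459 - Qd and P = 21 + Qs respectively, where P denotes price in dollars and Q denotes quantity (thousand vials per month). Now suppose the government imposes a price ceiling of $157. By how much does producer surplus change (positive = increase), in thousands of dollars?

-14732.5

Rearranging demand gives Qd = 459 - P; rearranging supply gives Qs = P - 21. Setting quantity demanded equal to quantity supplied, 459 - P = P - 21, gives P* = 240 and Q* = 219.
The ceiling of 157 is below the equilibrium price 240, so it binds.
At P = 157: Qd = 459 - 157 = 302 and Qs = 157 - 21 = 136.
Producer surplus without the control is ½ · (240 - 21) · 219 = 23980.5.
With the ceiling, producers sell 136 units at 157, so PS = ½ · (157 - 21) · 136 = 9248.
Change in producer surplus = 9248 - 23980.5 = -14732.5.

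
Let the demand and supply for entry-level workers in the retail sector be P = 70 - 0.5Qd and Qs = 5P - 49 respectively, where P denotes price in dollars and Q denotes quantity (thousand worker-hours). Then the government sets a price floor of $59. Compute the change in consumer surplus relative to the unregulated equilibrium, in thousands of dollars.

Rearranging demand gives Qd = 140 - 2P. In a free market, 140 - 2P = 5P - 49 gives the equilibrium P* = 27, Q* = 86.
The floor of 59 is above the equilibrium price 27, so it binds.
At P = 59: Qd = 140 - 2·59 = 22 and Qs = 5·59 - 49 = 246.
Consumer surplus without the control is ½ · (70 - 27) · 86 = 1849.
With the floor, consumers buy 22 units at 59, so CS = ½ · (70 - 59) · 22 = 121.
Change in consumer surplus = 121 - 1849 = -1728.

-1728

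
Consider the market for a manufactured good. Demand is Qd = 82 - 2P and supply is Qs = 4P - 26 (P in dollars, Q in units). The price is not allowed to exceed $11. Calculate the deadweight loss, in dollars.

294

Equilibrium: 82 - 2P = 4P - 26, so 108 = 6P and P* = 18, Q* = 46.
The ceiling of 11 is below the equilibrium price 18, so it binds.
At P = 11: Qd = 82 - 2·11 = 60 and Qs = 4·11 - 26 = 18.
Quantity traded falls to 18. At Q = 18 the demand price is (82 - 18)/2 = 32 and the supply price is (26 + 18)/4 = 11.
Deadweight loss = ½ · (32 - 11) · (46 - 18) = ½ · 21 · 28 = 294.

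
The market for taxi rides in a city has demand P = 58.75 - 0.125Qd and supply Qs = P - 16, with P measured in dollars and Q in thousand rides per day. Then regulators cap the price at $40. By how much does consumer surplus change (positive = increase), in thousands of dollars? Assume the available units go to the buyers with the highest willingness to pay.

323.75

Rearranging demand gives Qd = 470 - 8P. In a free market, 470 - 8P = P - 16 gives the equilibrium P* = 54, Q* = 38.
Because the ceiling (40) lies below the market-clearing price, it is binding.
At P = 40: Qd = 470 - 8·40 = 150 and Qs = 40 - 16 = 24.
Consumer surplus without the control is ½ · (58.75 - 54) · 38 = 90.25.
With the ceiling, 24 units are sold at 40 (assume they go to the highest-value buyers). The demand price at Q = 24 is 55.75, so CS = ½ · [(58.75 - 40) + (55.75 - 40)] · 24 = 414.
Change in consumer surplus = 414 - 90.25 = 323.75.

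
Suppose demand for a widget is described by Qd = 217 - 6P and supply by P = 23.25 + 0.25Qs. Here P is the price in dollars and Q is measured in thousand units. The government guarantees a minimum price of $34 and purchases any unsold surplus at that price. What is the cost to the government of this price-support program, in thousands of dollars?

1020

Rearranging supply gives Qs = 4P - 93. Equilibrium: 217 - 6P = 4P - 93, so 310 = 10P and P* = 31, Q* = 31.
Because the floor (34) lies above the market-clearing price, it is binding.
At P = 34: Qd = 217 - 6·34 = 13 and Qs = 4·34 - 93 = 43.
Surplus = Qs - Qd = 30.
Government expenditure = surplus × support price = 30 × 34 = 1020.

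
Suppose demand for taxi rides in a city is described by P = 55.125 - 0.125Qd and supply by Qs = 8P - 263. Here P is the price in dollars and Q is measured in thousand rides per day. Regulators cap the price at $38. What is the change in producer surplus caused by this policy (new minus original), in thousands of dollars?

Rearranging demand gives Qd = 441 - 8P. In a free market, 441 - 8P = 8P - 263 gives the equilibrium P* = 44, Q* = 89.
Because the ceiling (38) lies below the market-clearing price, it is binding.
At P = 38: Qd = 441 - 8·38 = 137 and Qs = 8·38 - 263 = 41.
Producer surplus without the control is ½ · (44 - 32.875) · 89 = 495.0625.
With the ceiling, producers sell 41 units at 38, so PS = ½ · (38 - 32.875) · 41 = 105.0625.
Change in producer surplus = 105.0625 - 495.0625 = -390.

-390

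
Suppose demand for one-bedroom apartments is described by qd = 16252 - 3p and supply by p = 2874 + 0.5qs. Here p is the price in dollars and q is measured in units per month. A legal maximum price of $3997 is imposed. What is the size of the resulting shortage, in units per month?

Rearranging supply gives qs = 2p - 5748. Equilibrium: 16252 - 3p = 2p - 5748, so 22000 = 5p and p* = 4400, q* = 3052.
The ceiling of 3997 is below the equilibrium price 4400, so it binds.
At p = 3997: qd = 16252 - 3·3997 = 4261 and qs = 2·3997 - 5748 = 2246.
Shortage = qd - qs = 4261 - 2246 = 2015.

2015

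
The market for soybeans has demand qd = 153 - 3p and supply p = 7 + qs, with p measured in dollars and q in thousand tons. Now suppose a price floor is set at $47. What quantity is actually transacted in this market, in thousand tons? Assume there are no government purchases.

Rearranging supply gives qs = p - 7. Equilibrium: 153 - 3p = p - 7, so 160 = 4p and p* = 40, q* = 33.
Because the floor (47) lies above the market-clearing price, it is binding.
At p = 47: qd = 153 - 3·47 = 12 and qs = 47 - 7 = 40.
The quantity actually transacted is the short side, demand: 12.

12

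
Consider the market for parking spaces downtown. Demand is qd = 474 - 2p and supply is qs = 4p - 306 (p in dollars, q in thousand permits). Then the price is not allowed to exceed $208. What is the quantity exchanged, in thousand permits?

Without the control the market clears where 474 - 2p = 4p - 306, i.e. p* = 130 and q* = 214.
Since 208 is above p* = 130, the ceiling does not bind and the free-market outcome prevails.

214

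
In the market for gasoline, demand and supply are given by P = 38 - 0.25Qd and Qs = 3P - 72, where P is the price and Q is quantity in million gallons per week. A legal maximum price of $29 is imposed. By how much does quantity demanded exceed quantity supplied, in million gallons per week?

Rearranging demand gives Qd = 152 - 4P. Without the control the market clears where 152 - 4P = 3P - 72, i.e. P* = 32 and Q* = 24.
Because the ceiling (29) lies below the market-clearing price, it is binding.
At P = 29: Qd = 152 - 4·29 = 36 and Qs = 3·29 - 72 = 15.
Shortage = Qd - Qs = 36 - 15 = 21.

21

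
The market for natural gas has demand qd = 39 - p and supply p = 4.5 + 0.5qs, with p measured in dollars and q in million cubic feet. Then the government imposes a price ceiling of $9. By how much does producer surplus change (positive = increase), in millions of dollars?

Rearranging supply gives qs = 2p - 9. Equilibrium: 39 - p = 2p - 9, so 48 = 3p and p* = 16, q* = 23.
The ceiling of 9 is below the equilibrium price 16, so it binds.
At p = 9: qd = 39 - 9 = 30 and qs = 2·9 - 9 = 9.
Producer surplus without the control is ½ · (16 - 4.5) · 23 = 132.25.
With the ceiling, producers sell 9 units at 9, so PS = ½ · (9 - 4.5) · 9 = 20.25.
Change in producer surplus = 20.25 - 132.25 = -112.

-112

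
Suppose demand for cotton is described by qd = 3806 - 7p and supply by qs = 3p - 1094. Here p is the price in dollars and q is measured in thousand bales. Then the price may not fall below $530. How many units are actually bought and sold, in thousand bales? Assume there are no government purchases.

96

In a free market, 3806 - 7p = 3p - 1094 gives the equilibrium p* = 490, q* = 376.
Since 530 > 490, the floor is binding.
At p = 530: qd = 3806 - 7·530 = 96 and qs = 3·530 - 1094 = 496.
The quantity actually transacted is the short side, demand: 96.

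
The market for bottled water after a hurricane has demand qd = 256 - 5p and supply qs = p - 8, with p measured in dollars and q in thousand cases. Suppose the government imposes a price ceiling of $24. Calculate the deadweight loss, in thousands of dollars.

In a free market, 256 - 5p = p - 8 gives the equilibrium p* = 44, q* = 36.
The ceiling of 24 is below the equilibrium price 44, so it binds.
At p = 24: qd = 256 - 5·24 = 136 and qs = 24 - 8 = 16.
Quantity traded falls to 16. At q = 16 the demand price is (256 - 16)/5 = 48 and the supply price is 8 + 16 = 24.
Deadweight loss = ½ · (48 - 24) · (36 - 16) = ½ · 24 · 20 = 240.

240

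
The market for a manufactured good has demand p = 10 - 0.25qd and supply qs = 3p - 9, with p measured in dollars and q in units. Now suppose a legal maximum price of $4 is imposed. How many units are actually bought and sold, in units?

3

Rearranging demand gives qd = 40 - 4p. Without the control the market clears where 40 - 4p = 3p - 9, i.e. p* = 7 and q* = 12.
Because the ceiling (4) lies below the market-clearing price, it is binding.
At p = 4: qd = 40 - 4·4 = 24 and qs = 3·4 - 9 = 3.
The quantity actually transacted is the short side, supply: 3.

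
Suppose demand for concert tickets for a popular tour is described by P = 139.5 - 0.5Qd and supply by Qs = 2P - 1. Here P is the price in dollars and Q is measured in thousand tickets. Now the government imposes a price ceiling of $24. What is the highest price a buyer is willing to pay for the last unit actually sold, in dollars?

116

Rearranging demand gives Qd = 279 - 2P. In a free market, 279 - 2P = 2P - 1 gives the equilibrium P* = 70, Q* = 139.
Since 24 < 70, the ceiling is binding.
At P = 24: Qd = 279 - 2·24 = 231 and Qs = 2·24 - 1 = 47.
Only 47 units reach the market. On the demand curve, the marginal buyer's willingness to pay at Q = 47 is (279 - 47)/2 = 116.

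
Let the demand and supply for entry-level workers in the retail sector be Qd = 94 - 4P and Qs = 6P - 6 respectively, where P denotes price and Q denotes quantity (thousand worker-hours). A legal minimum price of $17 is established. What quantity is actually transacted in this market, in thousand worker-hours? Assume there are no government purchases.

26

In a free market, 94 - 4P = 6P - 6 gives the equilibrium P* = 10, Q* = 54.
Because the floor (17) lies above the market-clearing price, it is binding.
At P = 17: Qd = 94 - 4·17 = 26 and Qs = 6·17 - 6 = 96.
The quantity actually transacted is the short side, demand: 26.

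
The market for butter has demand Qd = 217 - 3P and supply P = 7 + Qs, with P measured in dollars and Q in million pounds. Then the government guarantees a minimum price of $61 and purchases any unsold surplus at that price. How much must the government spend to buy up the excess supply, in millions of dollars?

Rearranging supply gives Qs = P - 7. Setting quantity demanded equal to quantity supplied, 217 - 3P = P - 7, gives P* = 56 and Q* = 49.
Because the floor (61) lies above the market-clearing price, it is binding.
At P = 61: Qd = 217 - 3·61 = 34 and Qs = 61 - 7 = 54.
Surplus = Qs - Qd = 20.
Government expenditure = surplus × support price = 20 × 61 = 1220.

1220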